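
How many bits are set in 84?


0b1010100 has 3 set bits

3


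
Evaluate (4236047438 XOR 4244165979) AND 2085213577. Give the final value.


Step 1: 4236047438 ^ 4244165979 = 8659221
Step 2: 8659221 & 2085213577 = 257

257


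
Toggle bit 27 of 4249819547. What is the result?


4249819547 ^ (1 << 27) = 4249819547 ^ 134217728 = 4115601819

4115601819


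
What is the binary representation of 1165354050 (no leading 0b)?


1165354050 = 1000101011101011110010001000010 in binary

1000101011101011110010001000010


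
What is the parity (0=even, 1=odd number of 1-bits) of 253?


0b11111101 has 7 ones => parity 1

1


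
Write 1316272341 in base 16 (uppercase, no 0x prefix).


1316272341 = 4E74B8D5 hex

4E74B8D5


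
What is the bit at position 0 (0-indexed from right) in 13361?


0b11010000110001, position 0 = 1

1


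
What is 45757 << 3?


0b1011001010111101 << 3 = 0b1011001010111101000 = 366056

366056


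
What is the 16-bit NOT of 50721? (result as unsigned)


~0b1100011000100001 = 0b11100111011110 = 14814 (16-bit unsigned)

14814


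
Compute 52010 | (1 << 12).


52010 | (1 << 12) = 52010 | 4096 = 56106

56106


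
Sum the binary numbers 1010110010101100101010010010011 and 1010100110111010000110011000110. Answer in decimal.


1010110010101100101010010010011 + 1010100110111010000110011000110 = 10101011001100110110000101011001 = 2872271193

2872271193


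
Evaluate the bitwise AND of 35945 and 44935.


0b1000110001101001 & 0b1010111110000111 = 0b1000110000000001 = 35841

35841


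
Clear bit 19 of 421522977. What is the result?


421522977 & ~(1 << 19) = 420998689

420998689


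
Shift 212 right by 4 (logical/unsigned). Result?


0b11010100 >> 4 = 0b1101 = 13

13


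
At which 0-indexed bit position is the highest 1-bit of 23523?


0b101101111100011. Highest set bit at position 14

14


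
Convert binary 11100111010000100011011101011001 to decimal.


11100111010000100011011101011001 in decimal = 3879876441

3879876441


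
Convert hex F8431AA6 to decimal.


F8431AA6 hex = 4165147302 decimal

4165147302


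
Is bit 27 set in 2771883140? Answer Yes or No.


0b10100101001101111001010010000100, bit 27 = 0. No

No


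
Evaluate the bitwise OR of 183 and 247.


0b10110111 | 0b11110111 = 0b11110111 = 247

247


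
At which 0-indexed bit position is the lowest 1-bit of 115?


0b1110011. Lowest set bit at position 0

0


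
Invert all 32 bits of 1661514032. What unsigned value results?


1661514032 ^ 4294967295 = 2633453263

2633453263


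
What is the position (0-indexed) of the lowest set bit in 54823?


0b1101011000100111. Lowest set bit at position 0

0


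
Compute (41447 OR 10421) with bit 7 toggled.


Step 1: 41447 | 10421 = 43511
Step 2: 43511 ^ (1 << 7) = 43511 ^ 128 = 43383

43383


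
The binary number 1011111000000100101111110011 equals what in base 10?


1011111000000100101111110011 in decimal = 199248883

199248883


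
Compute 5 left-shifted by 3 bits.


0b101 << 3 = 0b101000 = 40

40


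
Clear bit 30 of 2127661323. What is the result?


2127661323 & ~(1 << 30) = 1053919499

1053919499


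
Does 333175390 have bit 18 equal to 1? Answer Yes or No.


0b10011110110111101101001011110, bit 18 = 0. No

No


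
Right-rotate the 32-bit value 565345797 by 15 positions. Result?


Rotate 0b100001101100100111111000000101 right by 15 (32-bit) = 0b11111100000010100100001101100100 = 4228531044

4228531044


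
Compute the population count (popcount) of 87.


0b1010111 has 5 set bits

5


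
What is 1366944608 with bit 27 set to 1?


1366944608 | (1 << 27) = 1366944608 | 134217728 = 1501162336

1501162336


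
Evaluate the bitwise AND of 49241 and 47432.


0b1100000001011001 & 0b1011100101001000 = 0b1000000001001000 = 32840

32840


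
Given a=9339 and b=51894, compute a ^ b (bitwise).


9339 ^ 51894 = 61133

61133


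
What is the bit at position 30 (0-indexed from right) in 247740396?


0b1110110001000011011111101100, position 30 = 0

0


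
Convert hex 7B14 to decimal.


7B14 hex = 31508 decimal

31508


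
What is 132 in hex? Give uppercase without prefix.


132 = 84 hex

84


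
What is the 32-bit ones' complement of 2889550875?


2889550875 ^ 4294967295 = 1405416420

1405416420


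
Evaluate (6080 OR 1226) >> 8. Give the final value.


Step 1: 6080 | 1226 = 6090
Step 2: 6090 >> 8 = 23

23


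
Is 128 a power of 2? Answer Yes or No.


0b10000000. Only one bit set => Yes

Yes


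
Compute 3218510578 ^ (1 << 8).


3218510578 ^ (1 << 8) = 3218510578 ^ 256 = 3218510834

3218510834


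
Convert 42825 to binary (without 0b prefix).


42825 = 1010011101001001 in binary

1010011101001001


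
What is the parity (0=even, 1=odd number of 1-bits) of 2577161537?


0b10011001100111000101110101000001 has 15 ones => parity 1

1


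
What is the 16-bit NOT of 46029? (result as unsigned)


~0b1011001111001101 = 0b100110000110010 = 19506 (16-bit unsigned)

19506


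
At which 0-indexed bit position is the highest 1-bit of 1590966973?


0b1011110110101000011101010111101. Highest set bit at position 30

30


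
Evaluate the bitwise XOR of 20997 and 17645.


0b101001000000101 ^ 0b100010011101101 = 0b1011011101000 = 5864

5864


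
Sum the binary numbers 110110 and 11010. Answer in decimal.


110110 + 11010 = 1010000 = 80

80


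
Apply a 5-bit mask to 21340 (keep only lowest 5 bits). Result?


21340 & 31 = 28

28


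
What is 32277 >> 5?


0b111111000010101 >> 5 = 0b1111110000 = 1008

1008


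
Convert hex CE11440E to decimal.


CE11440E hex = 3457238030 decimal

3457238030


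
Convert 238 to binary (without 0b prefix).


238 = 11101110 in binary

11101110


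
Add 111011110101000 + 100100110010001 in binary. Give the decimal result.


111011110101000 + 100100110010001 = 1100000100111001 = 49465

49465


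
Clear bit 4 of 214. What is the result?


214 & ~(1 << 4) = 198

198


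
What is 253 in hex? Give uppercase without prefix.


253 = FD hex

FD


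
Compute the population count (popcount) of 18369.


0b100011111000001 has 7 set bits

7


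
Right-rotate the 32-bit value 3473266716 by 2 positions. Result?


Rotate 0b11001111000001011101100000011100 right by 2 (32-bit) = 0b110011110000010111011000000111 = 868316679

868316679


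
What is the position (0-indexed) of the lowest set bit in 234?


0b11101010. Lowest set bit at position 1

1


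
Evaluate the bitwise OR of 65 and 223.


0b1000001 | 0b11011111 = 0b11011111 = 223

223


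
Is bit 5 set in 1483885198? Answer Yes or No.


0b1011000011100100100101010001110, bit 5 = 0. No

No


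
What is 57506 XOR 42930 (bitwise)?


0b1110000010100010 ^ 0b1010011110110010 = 0b100011100010000 = 18192

18192


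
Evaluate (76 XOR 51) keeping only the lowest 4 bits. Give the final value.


Step 1: 76 ^ 51 = 127
Step 2: 127 & 15 = 15

15


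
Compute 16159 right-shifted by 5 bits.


0b11111100011111 >> 5 = 0b111111000 = 504

504


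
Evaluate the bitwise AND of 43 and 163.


0b101011 & 0b10100011 = 0b100011 = 35

35


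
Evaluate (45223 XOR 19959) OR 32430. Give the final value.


Step 1: 45223 ^ 19959 = 64848
Step 2: 64848 | 32430 = 65534

65534


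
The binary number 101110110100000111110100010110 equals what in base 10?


101110110100000111110100010110 in decimal = 785415446

785415446


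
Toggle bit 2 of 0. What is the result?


0 ^ (1 << 2) = 0 ^ 4 = 4

4


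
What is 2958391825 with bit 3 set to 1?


2958391825 | (1 << 3) = 2958391825 | 8 = 2958391833

2958391833


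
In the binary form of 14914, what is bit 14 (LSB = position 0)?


0b11101001000010, position 14 = 0

0


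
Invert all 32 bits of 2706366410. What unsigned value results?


2706366410 ^ 4294967295 = 1588600885

1588600885


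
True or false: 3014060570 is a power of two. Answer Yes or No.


0b10110011101001101110101000011010. Multiple bits set => No

No


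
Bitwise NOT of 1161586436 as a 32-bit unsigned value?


~0b1000101001111000110011100000100 = 0b10111010110000111001100011111011 = 3133380859 (32-bit unsigned)

3133380859


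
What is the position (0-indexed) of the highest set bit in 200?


0b11001000. Highest set bit at position 7

7


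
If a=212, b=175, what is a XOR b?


212 ^ 175 = 123

123


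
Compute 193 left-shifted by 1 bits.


0b11000001 << 1 = 0b110000010 = 386

386


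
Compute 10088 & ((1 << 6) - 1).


10088 & 63 = 40

40


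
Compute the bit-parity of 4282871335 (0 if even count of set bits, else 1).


0b11111111010001110110111000100111 has 21 ones => parity 1

1


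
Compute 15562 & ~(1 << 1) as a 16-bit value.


15562 & ~(1 << 1) = 15560

15560


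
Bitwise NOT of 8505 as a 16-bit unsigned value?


~0b10000100111001 = 0b1101111011000110 = 57030 (16-bit unsigned)

57030


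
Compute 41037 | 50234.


0b1010000001001101 | 0b1100010000111010 = 0b1110010001111111 = 58495

58495


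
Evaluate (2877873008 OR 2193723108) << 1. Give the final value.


Step 1: 2877873008 | 2193723108 = 2882134004
Step 2: 2882134004 << 1 = 5764268008

5764268008


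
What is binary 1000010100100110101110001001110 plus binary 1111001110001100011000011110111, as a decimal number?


1000010100100110101110001001110 + 1111001110001100011000011110111 = 10111100010110011000110101000101 = 3159985477

3159985477


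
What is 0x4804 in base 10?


4804 hex = 18436 decimal

18436


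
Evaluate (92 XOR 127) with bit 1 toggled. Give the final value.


Step 1: 92 ^ 127 = 35
Step 2: 35 ^ (1 << 1) = 35 ^ 2 = 33

33


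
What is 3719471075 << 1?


0b11011101101100101001111111100011 << 1 = 0b110111011011001010011111111000110 = 7438942150

7438942150


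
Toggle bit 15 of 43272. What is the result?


43272 ^ (1 << 15) = 43272 ^ 32768 = 10504

10504


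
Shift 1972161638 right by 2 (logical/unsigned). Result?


0b1110101100011001100110001100110 >> 2 = 0b11101011000110011001100011001 = 493040409

493040409


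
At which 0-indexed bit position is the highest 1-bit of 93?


0b1011101. Highest set bit at position 6

6


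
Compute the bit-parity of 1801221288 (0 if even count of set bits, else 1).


0b1101011010111000111010010101000 has 16 ones => parity 0

0


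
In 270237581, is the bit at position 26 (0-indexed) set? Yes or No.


0b10000000110110111111110001101, bit 26 = 0. No

No


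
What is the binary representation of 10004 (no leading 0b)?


10004 = 10011100010100 in binary

10011100010100


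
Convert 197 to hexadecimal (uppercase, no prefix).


197 = C5 hex

C5


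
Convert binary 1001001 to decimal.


1001001 in decimal = 73

73


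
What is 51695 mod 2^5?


51695 & 31 = 15

15


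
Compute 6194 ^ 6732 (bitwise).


0b1100000110010 ^ 0b1101001001100 = 0b1001111110 = 638

638


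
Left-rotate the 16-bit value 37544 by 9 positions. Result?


Rotate 0b1001001010101000 left by 9 (16-bit) = 0b101000100100101 = 20773

20773


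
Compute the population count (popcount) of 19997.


0b100111000011101 has 8 set bits

8


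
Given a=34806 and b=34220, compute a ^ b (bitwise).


34806 ^ 34220 = 602

602


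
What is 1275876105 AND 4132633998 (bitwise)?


0b1001100000011000101001100001001 & 0b11110110010100101111110110001110 = 0b1000100000000000101000100001000 = 1140871432

1140871432


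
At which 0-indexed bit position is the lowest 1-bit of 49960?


0b1100001100101000. Lowest set bit at position 3

3


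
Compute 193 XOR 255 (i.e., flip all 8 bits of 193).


193 ^ 255 = 62

62


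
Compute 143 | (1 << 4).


143 | (1 << 4) = 143 | 16 = 159

159


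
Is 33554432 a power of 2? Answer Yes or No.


0b10000000000000000000000000. Only one bit set => Yes

Yes


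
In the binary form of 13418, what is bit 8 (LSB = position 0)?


0b11010001101010, position 8 = 0

0


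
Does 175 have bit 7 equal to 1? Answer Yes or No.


0b10101111, bit 7 = 1. Yes

Yes


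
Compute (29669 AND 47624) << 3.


Step 1: 29669 & 47624 = 12800
Step 2: 12800 << 3 = 102400

102400


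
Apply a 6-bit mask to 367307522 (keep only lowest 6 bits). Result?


367307522 & 63 = 2

2


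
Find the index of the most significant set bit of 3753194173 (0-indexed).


0b11011111101101010011001010111101. Highest set bit at position 31

31


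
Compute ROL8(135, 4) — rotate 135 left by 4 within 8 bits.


Rotate 0b10000111 left by 4 (8-bit) = 0b1111000 = 120

120


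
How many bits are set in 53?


0b110101 has 4 set bits

4


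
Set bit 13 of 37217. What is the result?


37217 | (1 << 13) = 37217 | 8192 = 45409

45409


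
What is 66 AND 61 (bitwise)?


0b1000010 & 0b111101 = 0b0 = 0

0


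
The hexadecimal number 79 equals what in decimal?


79 hex = 121 decimal

121


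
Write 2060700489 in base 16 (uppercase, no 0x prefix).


2060700489 = 7AD3CB49 hex

7AD3CB49


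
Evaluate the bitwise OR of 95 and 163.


0b1011111 | 0b10100011 = 0b11111111 = 255

255


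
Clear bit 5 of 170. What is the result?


170 & ~(1 << 5) = 138

138


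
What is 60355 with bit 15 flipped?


60355 ^ (1 << 15) = 60355 ^ 32768 = 27587

27587


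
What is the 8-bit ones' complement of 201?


201 ^ 255 = 54

54


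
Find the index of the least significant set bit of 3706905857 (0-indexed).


0b11011100111100101110010100000001. Lowest set bit at position 0

0


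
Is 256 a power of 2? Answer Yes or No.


0b100000000. Only one bit set => Yes

Yes


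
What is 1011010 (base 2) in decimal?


1011010 in decimal = 90

90


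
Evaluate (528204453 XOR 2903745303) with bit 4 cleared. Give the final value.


Step 1: 528204453 ^ 2903745303 = 2993185202
Step 2: 2993185202 & ~(1 << 4) = 2993185186

2993185186


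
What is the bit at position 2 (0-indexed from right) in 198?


0b11000110, position 2 = 1

1


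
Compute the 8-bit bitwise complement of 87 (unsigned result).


~0b1010111 = 0b10101000 = 168 (8-bit unsigned)

168


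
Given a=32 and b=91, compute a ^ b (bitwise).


32 ^ 91 = 123

123


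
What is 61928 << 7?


0b1111000111101000 << 7 = 0b11110001111010000000000 = 7926784

7926784


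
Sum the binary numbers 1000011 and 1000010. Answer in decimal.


1000011 + 1000010 = 10000101 = 133

133


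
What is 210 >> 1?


0b11010010 >> 1 = 0b1101001 = 105

105


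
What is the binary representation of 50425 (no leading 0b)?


50425 = 1100010011111001 in binary

1100010011111001


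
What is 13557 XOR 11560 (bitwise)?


0b11010011110101 ^ 0b10110100101000 = 0b1100111011101 = 6621

6621


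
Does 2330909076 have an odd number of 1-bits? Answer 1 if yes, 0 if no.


0b10001010111011101101100110010100 has 17 ones => parity 1

1


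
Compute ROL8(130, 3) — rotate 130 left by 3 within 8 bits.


Rotate 0b10000010 left by 3 (8-bit) = 0b10100 = 20

20


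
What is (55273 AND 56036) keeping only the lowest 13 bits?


Step 1: 55273 & 56036 = 53984
Step 2: 53984 & 8191 = 4832

4832


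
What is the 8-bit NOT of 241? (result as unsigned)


~0b11110001 = 0b1110 = 14 (8-bit unsigned)

14


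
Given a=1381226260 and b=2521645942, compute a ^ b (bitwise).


1381226260 ^ 2521645942 = 3290338402

3290338402


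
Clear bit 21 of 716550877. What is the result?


716550877 & ~(1 << 21) = 714453725

714453725


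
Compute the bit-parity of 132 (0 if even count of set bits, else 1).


0b10000100 has 2 ones => parity 0

0


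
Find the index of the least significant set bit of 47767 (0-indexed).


0b1011101010010111. Lowest set bit at position 0

0


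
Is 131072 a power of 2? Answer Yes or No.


0b100000000000000000. Only one bit set => Yes

Yes


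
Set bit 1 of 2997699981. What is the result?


2997699981 | (1 << 1) = 2997699981 | 2 = 2997699983

2997699983


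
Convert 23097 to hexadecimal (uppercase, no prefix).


23097 = 5A39 hex

5A39


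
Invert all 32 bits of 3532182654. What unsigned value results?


3532182654 ^ 4294967295 = 762784641

762784641


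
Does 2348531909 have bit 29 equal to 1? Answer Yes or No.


0b10001011111110111100000011000101, bit 29 = 0. No

No


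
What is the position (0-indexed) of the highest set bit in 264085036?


0b1111101111011001111000101100. Highest set bit at position 27

27


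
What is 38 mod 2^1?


38 & 1 = 0

0


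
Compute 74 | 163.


0b1001010 | 0b10100011 = 0b11101011 = 235

235


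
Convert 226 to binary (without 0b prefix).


226 = 11100010 in binary

11100010


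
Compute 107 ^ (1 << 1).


107 ^ (1 << 1) = 107 ^ 2 = 105

105


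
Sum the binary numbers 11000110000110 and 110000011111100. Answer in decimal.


11000110000110 + 110000011111100 = 1001001010000010 = 37506

37506


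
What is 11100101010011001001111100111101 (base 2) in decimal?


11100101010011001001111100111101 in decimal = 3847003965

3847003965


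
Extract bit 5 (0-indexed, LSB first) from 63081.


0b1111011001101001, position 5 = 1

1


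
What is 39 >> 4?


0b100111 >> 4 = 0b10 = 2

2


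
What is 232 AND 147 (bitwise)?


0b11101000 & 0b10010011 = 0b10000000 = 128

128


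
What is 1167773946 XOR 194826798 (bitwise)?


0b1000101100110101101000011111010 ^ 0b1011100111001101001000101110 = 0b1001110000001100000001011010100 = 1309016788

1309016788


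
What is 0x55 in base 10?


55 hex = 85 decimal

85


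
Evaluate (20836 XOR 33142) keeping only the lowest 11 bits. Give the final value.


Step 1: 20836 ^ 33142 = 53266
Step 2: 53266 & 2047 = 18

18


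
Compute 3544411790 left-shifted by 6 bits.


0b11010011010000110110111010001110 << 6 = 0b11010011010000110110111010001110000000 = 226842354560

226842354560


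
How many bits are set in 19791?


0b100110101001111 has 9 set bits

9


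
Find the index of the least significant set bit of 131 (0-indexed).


0b10000011. Lowest set bit at position 0

0


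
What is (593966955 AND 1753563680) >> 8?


Step 1: 593966955 & 1753563680 = 537199136
Step 2: 537199136 >> 8 = 2098434

2098434


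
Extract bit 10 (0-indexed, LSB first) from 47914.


0b1011101100101010, position 10 = 0

0


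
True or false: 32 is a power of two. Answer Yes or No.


0b100000. Only one bit set => Yes

Yes


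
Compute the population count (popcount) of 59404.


0b1110100000001100 has 6 set bits

6


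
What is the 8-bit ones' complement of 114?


114 ^ 255 = 141

141


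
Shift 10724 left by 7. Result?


0b10100111100100 << 7 = 0b101001111001000000000 = 1372672

1372672


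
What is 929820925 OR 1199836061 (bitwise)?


0b110111011010111111000011111101 | 0b1000111100001000000101110011101 = 0b1110111111011111111101111111101 = 2012216317

2012216317


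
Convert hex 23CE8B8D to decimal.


23CE8B8D hex = 600738701 decimal

600738701


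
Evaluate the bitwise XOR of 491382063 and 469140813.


0b11101010010011110010100101111 ^ 0b11011111101101000010101001101 = 0b110101111110110000001100010 = 113205346

113205346


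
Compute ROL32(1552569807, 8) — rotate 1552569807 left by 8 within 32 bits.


Rotate 0b1011100100010100101010111001111 left by 8 (32-bit) = 0b10001010010101011100111101011100 = 2320879452

2320879452


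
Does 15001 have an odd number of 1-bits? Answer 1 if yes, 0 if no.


0b11101010011001 has 8 ones => parity 0

0


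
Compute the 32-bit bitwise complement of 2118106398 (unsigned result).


~0b1111110001111111011110100011110 = 0b10000001110000000100001011100001 = 2176860897 (32-bit unsigned)

2176860897


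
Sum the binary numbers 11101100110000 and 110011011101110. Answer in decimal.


11101100110000 + 110011011101110 = 1010001000011110 = 41502

41502


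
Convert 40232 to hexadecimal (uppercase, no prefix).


40232 = 9D28 hex

9D28


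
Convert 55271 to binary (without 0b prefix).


55271 = 1101011111100111 in binary

1101011111100111


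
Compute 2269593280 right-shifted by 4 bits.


0b10000111010001110011111011000000 >> 4 = 0b1000011101000111001111101100 = 141849580

141849580


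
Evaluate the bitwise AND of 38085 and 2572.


0b1001010011000101 & 0b101000001100 = 0b100 = 4

4


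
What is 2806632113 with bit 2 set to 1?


2806632113 | (1 << 2) = 2806632113 | 4 = 2806632117

2806632117


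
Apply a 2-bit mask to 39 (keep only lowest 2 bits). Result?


39 & 3 = 3

3


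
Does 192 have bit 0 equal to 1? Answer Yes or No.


0b11000000, bit 0 = 0. No

No


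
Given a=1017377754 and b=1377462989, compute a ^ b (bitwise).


1017377754 ^ 1377462989 = 1857657111

1857657111


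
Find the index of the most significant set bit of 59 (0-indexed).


0b111011. Highest set bit at position 5

5


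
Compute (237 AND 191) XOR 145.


Step 1: 237 & 191 = 173
Step 2: 173 ^ 145 = 60

60


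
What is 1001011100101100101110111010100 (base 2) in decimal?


1001011100101100101110111010100 in decimal = 1268145620

1268145620


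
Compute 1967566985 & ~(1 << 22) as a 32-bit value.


1967566985 & ~(1 << 22) = 1963372681

1963372681


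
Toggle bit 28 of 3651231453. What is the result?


3651231453 ^ (1 << 28) = 3651231453 ^ 268435456 = 3382795997

3382795997


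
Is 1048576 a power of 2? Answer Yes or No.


0b100000000000000000000. Only one bit set => Yes

Yes


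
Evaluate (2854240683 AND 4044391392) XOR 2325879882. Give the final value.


Step 1: 2854240683 & 4044391392 = 2684354976
Step 2: 2684354976 ^ 2325879882 = 715267562

715267562


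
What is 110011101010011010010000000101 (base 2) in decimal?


110011101010011010010000000101 in decimal = 866755589

866755589


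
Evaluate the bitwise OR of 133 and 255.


0b10000101 | 0b11111111 = 0b11111111 = 255

255


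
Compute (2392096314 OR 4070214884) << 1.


Step 1: 2392096314 | 4070214884 = 4271832830
Step 2: 4271832830 << 1 = 8543665660

8543665660


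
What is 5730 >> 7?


0b1011001100010 >> 7 = 0b101100 = 44

44


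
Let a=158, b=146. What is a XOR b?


158 ^ 146 = 12

12


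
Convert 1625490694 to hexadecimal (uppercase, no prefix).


1625490694 = 60E30506 hex

60E30506


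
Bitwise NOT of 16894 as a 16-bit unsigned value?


~0b100000111111110 = 0b1011111000000001 = 48641 (16-bit unsigned)

48641


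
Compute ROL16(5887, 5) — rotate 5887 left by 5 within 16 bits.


Rotate 0b1011011111111 left by 5 (16-bit) = 0b1101111111100010 = 57314

57314


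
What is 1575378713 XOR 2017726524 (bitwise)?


0b1011101111001100101111100011001 ^ 0b1111000010001000001000000111100 = 0b100101101000100100111100100101 = 631394085

631394085


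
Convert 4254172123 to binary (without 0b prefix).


4254172123 = 11111101100100011000001111011011 in binary

11111101100100011000001111011011


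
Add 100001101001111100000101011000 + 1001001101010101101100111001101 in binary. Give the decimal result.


100001101001111100000101011000 + 1001001101010101101100111001101 = 1101011010100101001101100100101 = 1800575781

1800575781


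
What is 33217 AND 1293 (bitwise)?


0b1000000111000001 & 0b10100001101 = 0b100000001 = 257

257


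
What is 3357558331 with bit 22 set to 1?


3357558331 | (1 << 22) = 3357558331 | 4194304 = 3361752635

3361752635


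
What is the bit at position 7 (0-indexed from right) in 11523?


0b10110100000011, position 7 = 0

0


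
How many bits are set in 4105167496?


0b11110100101011111110001010001000 has 17 set bits

17


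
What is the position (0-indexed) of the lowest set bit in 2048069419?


0b1111010000100110000111100101011. Lowest set bit at position 0

0


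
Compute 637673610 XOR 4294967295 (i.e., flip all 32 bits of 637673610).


637673610 ^ 4294967295 = 3657293685

3657293685


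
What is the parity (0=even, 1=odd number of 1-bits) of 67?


0b1000011 has 3 ones => parity 1

1


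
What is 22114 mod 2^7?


22114 & 127 = 98

98


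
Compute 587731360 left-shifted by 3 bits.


0b100011000010000001000110100000 << 3 = 0b100011000010000001000110100000000 = 4701850880

4701850880


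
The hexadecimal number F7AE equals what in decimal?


F7AE hex = 63406 decimal

63406


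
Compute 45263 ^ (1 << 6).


45263 ^ (1 << 6) = 45263 ^ 64 = 45199

45199


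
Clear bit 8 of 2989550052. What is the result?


2989550052 & ~(1 << 8) = 2989549796

2989549796


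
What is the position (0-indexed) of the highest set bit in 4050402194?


0b11110001011011000011101110010010. Highest set bit at position 31

31


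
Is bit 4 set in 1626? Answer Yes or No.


0b11001011010, bit 4 = 1. Yes

Yes


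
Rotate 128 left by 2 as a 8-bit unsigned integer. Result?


Rotate 0b10000000 left by 2 (8-bit) = 0b10 = 2

2


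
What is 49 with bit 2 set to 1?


49 | (1 << 2) = 49 | 4 = 53

53


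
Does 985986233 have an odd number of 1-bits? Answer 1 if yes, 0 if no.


0b111010110001001111010010111001 has 17 ones => parity 1

1


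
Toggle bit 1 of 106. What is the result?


106 ^ (1 << 1) = 106 ^ 2 = 104

104


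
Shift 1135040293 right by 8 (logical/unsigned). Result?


0b1000011101001110101011100100101 >> 8 = 0b10000111010011101010111 = 4433751

4433751


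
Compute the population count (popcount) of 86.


0b1010110 has 4 set bits

4


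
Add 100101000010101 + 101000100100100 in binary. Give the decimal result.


100101000010101 + 101000100100100 = 1001101100111001 = 39737

39737


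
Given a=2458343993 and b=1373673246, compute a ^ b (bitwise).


2458343993 ^ 1373673246 = 3278359847

3278359847


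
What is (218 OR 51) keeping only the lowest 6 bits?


Step 1: 218 | 51 = 251
Step 2: 251 & 63 = 59

59


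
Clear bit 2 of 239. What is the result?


239 & ~(1 << 2) = 235

235


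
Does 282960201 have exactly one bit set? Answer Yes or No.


0b10000110111011010000101001001. Multiple bits set => No

No


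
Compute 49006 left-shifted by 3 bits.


0b1011111101101110 << 3 = 0b1011111101101110000 = 392048

392048


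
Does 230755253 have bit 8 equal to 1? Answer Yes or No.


0b1101110000010000101110110101, bit 8 = 1. Yes

Yes


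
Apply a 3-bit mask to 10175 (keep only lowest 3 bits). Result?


10175 & 7 = 7

7


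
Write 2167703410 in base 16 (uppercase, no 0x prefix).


2167703410 = 81348772 hex

81348772


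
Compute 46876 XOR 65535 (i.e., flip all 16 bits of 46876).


46876 ^ 65535 = 18659

18659


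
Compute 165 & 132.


0b10100101 & 0b10000100 = 0b10000100 = 132

132


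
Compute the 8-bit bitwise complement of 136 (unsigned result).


~0b10001000 = 0b1110111 = 119 (8-bit unsigned)

119


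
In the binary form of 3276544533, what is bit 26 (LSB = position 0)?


0b11000011010011000001101000010101, position 26 = 0

0


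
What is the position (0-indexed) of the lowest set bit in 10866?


0b10101001110010. Lowest set bit at position 1

1


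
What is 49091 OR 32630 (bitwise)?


0b1011111111000011 | 0b111111101110110 = 0b1111111111110111 = 65527

65527


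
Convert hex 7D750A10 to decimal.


7D750A10 hex = 2104822288 decimal

2104822288


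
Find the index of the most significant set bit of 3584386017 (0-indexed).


0b11010101101001010110001111100001. Highest set bit at position 31

31


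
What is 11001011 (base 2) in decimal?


11001011 in decimal = 203

203


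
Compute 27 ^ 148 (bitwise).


0b11011 ^ 0b10010100 = 0b10001111 = 143

143


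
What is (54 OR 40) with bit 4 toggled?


Step 1: 54 | 40 = 62
Step 2: 62 ^ (1 << 4) = 62 ^ 16 = 46

46


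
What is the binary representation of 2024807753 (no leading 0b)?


2024807753 = 1111000101100000001110101001001 in binary

1111000101100000001110101001001


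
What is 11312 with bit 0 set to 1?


11312 | (1 << 0) = 11312 | 1 = 11313

11313


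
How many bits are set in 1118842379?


0b1000010101100000010111000001011 has 12 set bits

12


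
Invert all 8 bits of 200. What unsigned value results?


200 ^ 255 = 55

55


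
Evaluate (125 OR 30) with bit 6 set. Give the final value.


Step 1: 125 | 30 = 127
Step 2: 127 | (1 << 6) = 127 | 64 = 127

127


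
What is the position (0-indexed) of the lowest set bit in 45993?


0b1011001110101001. Lowest set bit at position 0

0


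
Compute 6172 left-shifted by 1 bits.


0b1100000011100 << 1 = 0b11000000111000 = 12344

12344


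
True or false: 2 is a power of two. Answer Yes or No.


0b10. Only one bit set => Yes

Yes


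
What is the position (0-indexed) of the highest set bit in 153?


0b10011001. Highest set bit at position 7

7


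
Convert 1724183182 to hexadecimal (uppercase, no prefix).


1724183182 = 66C4F28E hex

66C4F28E


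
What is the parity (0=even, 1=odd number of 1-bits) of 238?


0b11101110 has 6 ones => parity 0

0


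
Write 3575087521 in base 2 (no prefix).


3575087521 = 11010101000101111000000110100001 in binary

11010101000101111000000110100001


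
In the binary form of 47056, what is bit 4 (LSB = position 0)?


0b1011011111010000, position 4 = 1

1


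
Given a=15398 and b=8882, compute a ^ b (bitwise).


15398 ^ 8882 = 7828

7828


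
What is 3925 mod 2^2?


3925 & 3 = 1

1


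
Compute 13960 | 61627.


0b11011010001000 | 0b1111000010111011 = 0b1111011010111011 = 63163

63163


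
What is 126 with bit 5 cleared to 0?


126 & ~(1 << 5) = 94

94


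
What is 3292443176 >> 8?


0b11000100001111101011001000101000 >> 8 = 0b110001000011111010110010 = 12861106

12861106


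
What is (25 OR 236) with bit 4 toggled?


Step 1: 25 | 236 = 253
Step 2: 253 ^ (1 << 4) = 253 ^ 16 = 237

237


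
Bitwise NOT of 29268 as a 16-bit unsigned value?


~0b111001001010100 = 0b1000110110101011 = 36267 (16-bit unsigned)

36267


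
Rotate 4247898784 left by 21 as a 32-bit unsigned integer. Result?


Rotate 0b11111101001100011100101010100000 left by 21 (32-bit) = 0b1010100000111111010011000111001 = 1411360313

1411360313


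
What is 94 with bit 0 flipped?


94 ^ (1 << 0) = 94 ^ 1 = 95

95


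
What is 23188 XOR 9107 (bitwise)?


0b101101010010100 ^ 0b10001110010011 = 0b111100100000111 = 30983

30983


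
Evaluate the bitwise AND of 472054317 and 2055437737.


0b11100001000101111101000101101 & 0b1111010100000110111110110101001 = 0b11000000000100111100000101001 = 402815017

402815017


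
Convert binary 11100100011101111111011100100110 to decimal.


11100100011101111111011100100110 in decimal = 3833067302

3833067302


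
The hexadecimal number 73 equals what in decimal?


73 hex = 115 decimal

115


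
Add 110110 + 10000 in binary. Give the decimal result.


110110 + 10000 = 1000110 = 70

70


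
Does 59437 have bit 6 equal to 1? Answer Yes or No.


0b1110100000101101, bit 6 = 0. No

No


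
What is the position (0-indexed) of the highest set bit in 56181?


0b1101101101110101. Highest set bit at position 15

15


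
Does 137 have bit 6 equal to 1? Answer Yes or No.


0b10001001, bit 6 = 0. No

No


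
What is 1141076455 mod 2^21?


1141076455 & 2097151 = 225767

225767


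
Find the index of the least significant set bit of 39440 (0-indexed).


0b1001101000010000. Lowest set bit at position 4

4


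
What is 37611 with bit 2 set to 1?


37611 | (1 << 2) = 37611 | 4 = 37615

37615


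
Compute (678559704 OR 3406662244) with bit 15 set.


Step 1: 678559704 | 3406662244 = 3950903292
Step 2: 3950903292 | (1 << 15) = 3950903292 | 32768 = 3950903292

3950903292


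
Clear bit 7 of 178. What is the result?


178 & ~(1 << 7) = 50

50


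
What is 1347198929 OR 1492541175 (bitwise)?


0b1010000010011001001111111010001 | 0b1011000111101100101111011110111 = 0b1011000111111101101111111110111 = 1493098487

1493098487


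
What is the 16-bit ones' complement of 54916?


54916 ^ 65535 = 10619

10619


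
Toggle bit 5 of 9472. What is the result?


9472 ^ (1 << 5) = 9472 ^ 32 = 9504

9504


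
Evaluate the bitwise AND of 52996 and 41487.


0b1100111100000100 & 0b1010001000001111 = 0b1000001000000100 = 33284

33284


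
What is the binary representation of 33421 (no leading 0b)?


33421 = 1000001010001101 in binary

1000001010001101


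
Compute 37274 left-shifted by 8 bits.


0b1001000110011010 << 8 = 0b100100011001101000000000 = 9542144

9542144


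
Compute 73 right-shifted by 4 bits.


0b1001001 >> 4 = 0b100 = 4

4


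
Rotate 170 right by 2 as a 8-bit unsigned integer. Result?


Rotate 0b10101010 right by 2 (8-bit) = 0b10101010 = 170

170


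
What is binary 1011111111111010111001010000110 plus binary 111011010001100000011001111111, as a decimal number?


1011111111111010111001010000110 + 111011010001100000011001111111 = 10011011010000110111100100000101 = 2604890373

2604890373


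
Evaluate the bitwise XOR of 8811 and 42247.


0b10001001101011 ^ 0b1010010100000111 = 0b1000011101101100 = 34668

34668


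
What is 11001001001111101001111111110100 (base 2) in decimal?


11001001001111101001111111110100 in decimal = 3376324596

3376324596


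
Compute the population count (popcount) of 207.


0b11001111 has 6 set bits

6


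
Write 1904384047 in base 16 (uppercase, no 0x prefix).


1904384047 = 7182982F hex

7182982F


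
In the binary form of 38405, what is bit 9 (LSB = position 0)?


0b1001011000000101, position 9 = 1

1


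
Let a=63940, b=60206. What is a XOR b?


63940 ^ 60206 = 4842

4842


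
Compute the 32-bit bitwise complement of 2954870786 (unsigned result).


~0b10110000000111111100000000000010 = 0b1001111111000000011111111111101 = 1340096509 (32-bit unsigned)

1340096509


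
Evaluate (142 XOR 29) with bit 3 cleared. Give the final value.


Step 1: 142 ^ 29 = 147
Step 2: 147 & ~(1 << 3) = 147

147


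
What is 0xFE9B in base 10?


FE9B hex = 65179 decimal

65179


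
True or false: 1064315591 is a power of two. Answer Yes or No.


0b111111011100000010101011000111. Multiple bits set => No

No


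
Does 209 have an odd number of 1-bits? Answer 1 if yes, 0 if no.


0b11010001 has 4 ones => parity 0

0


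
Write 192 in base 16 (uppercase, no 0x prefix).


192 = C0 hex

C0


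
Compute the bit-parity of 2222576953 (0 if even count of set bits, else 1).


0b10000100011110011101010100111001 has 16 ones => parity 0

0


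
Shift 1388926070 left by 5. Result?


0b1010010110010010101010001110110 << 5 = 0b101001011001001010101000111011000000 = 44445634240

44445634240


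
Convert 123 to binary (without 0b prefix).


123 = 1111011 in binary

1111011


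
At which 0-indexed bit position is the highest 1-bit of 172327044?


0b1010010001011000000010000100. Highest set bit at position 27

27


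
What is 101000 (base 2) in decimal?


101000 in decimal = 40

40


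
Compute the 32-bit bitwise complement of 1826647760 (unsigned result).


~0b1101100111000000110111011010000 = 0b10010011000111111001000100101111 = 2468319535 (32-bit unsigned)

2468319535


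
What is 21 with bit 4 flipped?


21 ^ (1 << 4) = 21 ^ 16 = 5

5


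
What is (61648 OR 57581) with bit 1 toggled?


Step 1: 61648 | 57581 = 61693
Step 2: 61693 ^ (1 << 1) = 61693 ^ 2 = 61695

61695


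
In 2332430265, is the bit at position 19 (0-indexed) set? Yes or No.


0b10001011000001100000111110111001, bit 19 = 0. No

No


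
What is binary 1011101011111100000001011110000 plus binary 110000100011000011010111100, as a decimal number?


1011101011111100000001011110000 + 110000100011000011010111100 = 1100011100011111000100110101100 = 1670351276

1670351276


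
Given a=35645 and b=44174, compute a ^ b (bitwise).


35645 ^ 44174 = 10163

10163


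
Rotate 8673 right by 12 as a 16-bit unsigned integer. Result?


Rotate 0b10000111100001 right by 12 (16-bit) = 0b1111000010010 = 7698

7698


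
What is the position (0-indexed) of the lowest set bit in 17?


0b10001. Lowest set bit at position 0

0


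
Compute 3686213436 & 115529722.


0b11011011101101110010011100111100 & 0b110111000101101011111111010 = 0b10101000100000011100111000 = 44173112

44173112


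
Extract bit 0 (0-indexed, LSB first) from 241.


0b11110001, position 0 = 1

1


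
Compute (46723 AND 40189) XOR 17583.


Step 1: 46723 & 40189 = 38017
Step 2: 38017 ^ 17583 = 53294

53294


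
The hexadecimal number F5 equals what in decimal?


F5 hex = 245 decimal

245


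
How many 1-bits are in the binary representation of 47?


0b101111 has 5 set bits

5


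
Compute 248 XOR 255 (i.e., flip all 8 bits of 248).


248 ^ 255 = 7

7


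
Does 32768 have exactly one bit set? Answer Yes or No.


0b1000000000000000. Only one bit set => Yes

Yes


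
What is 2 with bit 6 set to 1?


2 | (1 << 6) = 2 | 64 = 66

66


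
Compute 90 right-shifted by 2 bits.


0b1011010 >> 2 = 0b10110 = 22

22


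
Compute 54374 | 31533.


0b1101010001100110 | 0b111101100101101 = 0b1111111101101111 = 65391

65391


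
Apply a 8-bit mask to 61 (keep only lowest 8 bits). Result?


61 & 255 = 61

61


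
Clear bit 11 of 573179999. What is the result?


573179999 & ~(1 << 11) = 573177951

573177951


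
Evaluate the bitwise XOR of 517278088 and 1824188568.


0b11110110101010000100110001000 ^ 0b1101100101110101110100010011000 = 0b1110010011011111110000100010000 = 1919934736

1919934736


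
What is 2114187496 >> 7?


0b1111110000000111111000011101000 >> 7 = 0b111111000000011111100001 = 16517089

16517089


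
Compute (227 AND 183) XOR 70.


Step 1: 227 & 183 = 163
Step 2: 163 ^ 70 = 229

229


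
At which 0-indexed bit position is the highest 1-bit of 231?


0b11100111. Highest set bit at position 7

7


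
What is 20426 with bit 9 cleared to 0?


20426 & ~(1 << 9) = 19914

19914


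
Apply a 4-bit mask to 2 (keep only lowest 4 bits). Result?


2 & 15 = 2

2


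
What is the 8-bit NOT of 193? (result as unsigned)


~0b11000001 = 0b111110 = 62 (8-bit unsigned)

62


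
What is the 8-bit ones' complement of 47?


47 ^ 255 = 208

208


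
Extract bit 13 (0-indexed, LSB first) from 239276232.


0b1110010000110001000011001000, position 13 = 0

0


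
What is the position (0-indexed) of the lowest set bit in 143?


0b10001111. Lowest set bit at position 0

0


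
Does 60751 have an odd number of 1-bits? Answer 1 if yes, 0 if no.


0b1110110101001111 has 11 ones => parity 1

1


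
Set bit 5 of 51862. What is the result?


51862 | (1 << 5) = 51862 | 32 = 51894

51894
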